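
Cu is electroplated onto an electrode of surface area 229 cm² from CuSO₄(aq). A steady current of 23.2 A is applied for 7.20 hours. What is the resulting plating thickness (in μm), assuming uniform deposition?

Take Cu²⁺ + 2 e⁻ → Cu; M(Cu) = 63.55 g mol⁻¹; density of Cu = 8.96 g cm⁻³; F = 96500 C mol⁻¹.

Q = I·t = 23.20 × 25920 = 601300 C; n(e⁻) = 6.232 mol.
n(Cu) = n(e⁻)/2 = 3.116 mol, so m = 3.116 × 63.55 = 198.0 g.
Volume = m/ρ = 198.0 / 8.96 = 22.10 cm³.
Thickness = V/A = 22.10 / 229 = 0.0965 cm = 965 μm.

965 μm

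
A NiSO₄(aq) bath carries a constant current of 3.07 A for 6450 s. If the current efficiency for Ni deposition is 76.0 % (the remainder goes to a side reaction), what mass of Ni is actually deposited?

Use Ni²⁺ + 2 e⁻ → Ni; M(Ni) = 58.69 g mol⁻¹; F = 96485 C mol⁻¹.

4.58 g

Q = I·t = 3.070 × 6450.0 = 19800 C.
n(e⁻) = 19800/96485 = 0.2052 mol; theoretically n(Ni) = 0.2052/2 = 0.1026 mol, m_theo = 6.022 g.
At 76.0 % efficiency, m_actual = 0.760 × 6.022 = 4.58 g.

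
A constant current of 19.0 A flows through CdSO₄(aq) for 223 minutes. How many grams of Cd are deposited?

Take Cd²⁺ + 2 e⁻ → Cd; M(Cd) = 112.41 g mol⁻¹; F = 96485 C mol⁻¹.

148 g

Q = I·t = 19.00 A × 13380 s = 254200 C.
n(e⁻) = Q/F = 254200 / 96485 = 2.635 mol.
Cd²⁺ + 2 e⁻ → Cd, so n(Cd) = n(e⁻)/2 = 1.317 mol.
m = n·M = 1.317 × 112.41 = 148 g.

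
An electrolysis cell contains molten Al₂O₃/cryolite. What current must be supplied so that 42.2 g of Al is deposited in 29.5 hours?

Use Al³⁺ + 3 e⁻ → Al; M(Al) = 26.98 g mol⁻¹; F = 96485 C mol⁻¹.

4.26 A

n(Al) = 42.2 / 26.98 = 1.564 mol.
n(e⁻) = 3 × 1.564 = 4.692 mol.
Q = n(e⁻)·F = 4.692 × 96485 = 452700 C.
I = Q/t = 452700 / 106200 s = 4.26 A.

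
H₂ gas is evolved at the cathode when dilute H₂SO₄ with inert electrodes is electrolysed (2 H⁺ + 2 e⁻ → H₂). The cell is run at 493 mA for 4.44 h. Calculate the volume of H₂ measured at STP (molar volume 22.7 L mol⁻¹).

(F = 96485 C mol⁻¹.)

0.927 L

Q = I·t = 0.4930 A × 15984 s = 7880 C.
n(e⁻) = Q/F = 7880 / 96485 = 0.08167 mol.
2 electrons are transferred per H₂ molecule, so n(H₂) = 0.08167 / 2 = 0.04084 mol.
V = n × V_m = 0.04084 × 22.7 = 0.927 L.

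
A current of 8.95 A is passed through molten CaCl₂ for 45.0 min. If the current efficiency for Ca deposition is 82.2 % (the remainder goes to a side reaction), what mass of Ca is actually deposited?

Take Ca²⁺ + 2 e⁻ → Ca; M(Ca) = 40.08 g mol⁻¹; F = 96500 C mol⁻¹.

Q = I·t = 8.950 × 2700.0 = 24160 C.
n(e⁻) = 24160/96500 = 0.2504 mol; theoretically n(Ca) = 0.2504/2 = 0.1252 mol, m_theo = 5.018 g.
At 82.2 % efficiency, m_actual = 0.822 × 5.018 = 4.13 g.

4.13 g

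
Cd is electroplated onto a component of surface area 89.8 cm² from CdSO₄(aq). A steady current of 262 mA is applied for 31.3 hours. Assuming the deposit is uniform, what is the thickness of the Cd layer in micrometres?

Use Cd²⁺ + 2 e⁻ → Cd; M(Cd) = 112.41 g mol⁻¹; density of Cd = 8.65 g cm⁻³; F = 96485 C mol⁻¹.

221 μm

Q = I·t = 0.2620 × 112680 = 29520 C; n(e⁻) = 0.3060 mol.
n(Cd) = n(e⁻)/2 = 0.1530 mol, so m = 0.1530 × 112.41 = 17.20 g.
Volume = m/ρ = 17.20 / 8.65 = 1.988 cm³.
Thickness = V/A = 1.988 / 89.8 = 0.0221 cm = 221 μm.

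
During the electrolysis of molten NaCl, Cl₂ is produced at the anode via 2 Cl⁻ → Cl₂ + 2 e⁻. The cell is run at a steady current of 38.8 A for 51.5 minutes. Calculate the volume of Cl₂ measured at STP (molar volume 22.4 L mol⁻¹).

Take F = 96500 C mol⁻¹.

Q = I·t = 38.80 A × 3090.0 s = 119900 C.
n(e⁻) = Q/F = 119900 / 96500 = 1.242 mol.
2 electrons are transferred per Cl₂ molecule, so n(Cl₂) = 1.242 / 2 = 0.6212 mol.
V = n × V_m = 0.6212 × 22.4 = 13.9 L.

13.9 L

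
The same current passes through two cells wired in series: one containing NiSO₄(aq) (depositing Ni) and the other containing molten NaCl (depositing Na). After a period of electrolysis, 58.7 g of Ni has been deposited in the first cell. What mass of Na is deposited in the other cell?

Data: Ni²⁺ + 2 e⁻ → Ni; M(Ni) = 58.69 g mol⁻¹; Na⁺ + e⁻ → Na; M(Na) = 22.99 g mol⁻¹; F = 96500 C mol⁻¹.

46.0 g

n(Ni) = 58.7 / 58.69 = 1.000 mol.
Since Ni²⁺ + 2 e⁻ → Ni, n(e⁻) passed = 2 × 1.000 = 2.000 mol.
Cells in series carry the same charge, so the same 2.000 mol of electrons passes through cell 2.
Na⁺ + e⁻ → Na, so n(Na) = 2.000 / 1 = 2.000 mol.
m(Na) = 2.000 × 22.99 = 46.0 g.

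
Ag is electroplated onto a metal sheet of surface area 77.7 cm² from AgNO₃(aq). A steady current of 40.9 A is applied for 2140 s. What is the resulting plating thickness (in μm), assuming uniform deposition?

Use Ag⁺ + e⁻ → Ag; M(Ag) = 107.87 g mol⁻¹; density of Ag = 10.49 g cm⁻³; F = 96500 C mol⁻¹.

Q = I·t = 40.90 × 2140.0 = 87530 C; n(e⁻) = 0.9070 mol.
n(Ag) = n(e⁻)/1 = 0.9070 mol, so m = 0.9070 × 107.87 = 97.84 g.
Volume = m/ρ = 97.84 / 10.49 = 9.327 cm³.
Thickness = V/A = 9.327 / 77.7 = 0.120 cm = 1200 μm.

1200 μm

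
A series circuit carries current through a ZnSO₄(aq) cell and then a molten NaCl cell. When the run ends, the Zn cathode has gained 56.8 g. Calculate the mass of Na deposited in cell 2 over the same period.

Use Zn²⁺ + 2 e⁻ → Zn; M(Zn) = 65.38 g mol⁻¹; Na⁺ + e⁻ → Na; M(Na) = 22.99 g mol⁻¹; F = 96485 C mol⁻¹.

39.9 g

n(Zn) = 56.8 / 65.38 = 0.8688 mol.
Since Zn²⁺ + 2 e⁻ → Zn, n(e⁻) passed = 2 × 0.8688 = 1.738 mol.
Cells in series carry the same charge, so the same 1.738 mol of electrons passes through cell 2.
Na⁺ + e⁻ → Na, so n(Na) = 1.738 / 1 = 1.738 mol.
m(Na) = 1.738 × 22.99 = 39.9 g.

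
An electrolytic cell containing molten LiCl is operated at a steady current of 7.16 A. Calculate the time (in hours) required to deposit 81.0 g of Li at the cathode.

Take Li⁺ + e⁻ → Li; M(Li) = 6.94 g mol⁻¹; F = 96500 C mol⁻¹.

43.7 h

n(Li) = m/M = 81.0 / 6.94 = 11.67 mol.
Each Li atom requires 1 electron, so n(e⁻) = 1 × 11.67 = 11.67 mol.
Q = n(e⁻)·F = 11.67 × 96500 = 1126000 C.
t = Q/I = 1126000 / 7.160 A = 157300 s = 43.7 h.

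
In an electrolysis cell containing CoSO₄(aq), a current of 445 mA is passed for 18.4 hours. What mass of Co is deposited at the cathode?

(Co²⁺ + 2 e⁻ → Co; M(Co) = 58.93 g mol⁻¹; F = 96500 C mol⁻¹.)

9.00 g

Q = I·t = 0.4450 A × 66240 s = 29480 C.
n(e⁻) = Q/F = 29480 / 96500 = 0.3055 mol.
Co²⁺ + 2 e⁻ → Co, so n(Co) = n(e⁻)/2 = 0.1527 mol.
m = n·M = 0.1527 × 58.93 = 9.00 g.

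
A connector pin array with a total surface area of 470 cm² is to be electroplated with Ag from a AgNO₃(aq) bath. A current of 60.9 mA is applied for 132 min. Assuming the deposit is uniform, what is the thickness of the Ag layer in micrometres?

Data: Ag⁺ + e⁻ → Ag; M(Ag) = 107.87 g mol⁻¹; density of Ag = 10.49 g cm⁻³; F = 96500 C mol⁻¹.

Q = I·t = 0.06090 × 7920.0 = 482.3 C; n(e⁻) = 0.004998 mol.
n(Ag) = n(e⁻)/1 = 0.004998 mol, so m = 0.004998 × 107.87 = 0.5392 g.
Volume = m/ρ = 0.5392 / 10.49 = 0.05140 cm³.
Thickness = V/A = 0.05140 / 470 = 1.09 × 10⁻⁴ cm = 1.09 μm.

1.09 μm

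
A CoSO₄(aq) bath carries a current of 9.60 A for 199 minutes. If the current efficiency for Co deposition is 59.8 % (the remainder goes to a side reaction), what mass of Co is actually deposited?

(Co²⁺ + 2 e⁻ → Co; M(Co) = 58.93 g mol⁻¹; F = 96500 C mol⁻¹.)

Q = I·t = 9.600 × 11940 = 114600 C.
n(e⁻) = 114600/96500 = 1.188 mol; theoretically n(Co) = 1.188/2 = 0.5939 mol, m_theo = 35.00 g.
At 59.8 % efficiency, m_actual = 0.598 × 35.00 = 20.9 g.

20.9 g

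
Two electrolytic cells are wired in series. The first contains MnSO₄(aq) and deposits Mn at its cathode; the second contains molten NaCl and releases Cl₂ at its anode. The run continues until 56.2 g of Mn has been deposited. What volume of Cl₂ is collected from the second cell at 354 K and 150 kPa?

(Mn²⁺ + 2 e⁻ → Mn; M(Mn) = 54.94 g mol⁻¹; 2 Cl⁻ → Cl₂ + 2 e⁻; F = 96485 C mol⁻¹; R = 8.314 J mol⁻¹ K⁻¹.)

n(Mn) = 56.2 / 54.94 = 1.023 mol, so n(e⁻) = 2 × 1.023 = 2.046 mol.
The cells are in series, so the same 2.046 mol of electrons passes through the second cell.
2 Cl⁻ → Cl₂ + 2 e⁻ — 2 mol e⁻ per mol Cl₂, so n(Cl₂) = 2.046/2 = 1.023 mol.
V = nRT/P = (1.023 × 8.314 × 354) / (150 × 10³) = 0.0201 m³ = 20.1 L.

20.1 L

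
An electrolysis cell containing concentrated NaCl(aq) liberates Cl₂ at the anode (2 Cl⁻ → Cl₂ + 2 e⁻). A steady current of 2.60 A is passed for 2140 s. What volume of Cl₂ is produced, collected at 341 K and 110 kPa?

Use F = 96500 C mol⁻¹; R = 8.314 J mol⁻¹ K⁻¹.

Q = I·t = 2.600 A × 2140.0 s = 5564 C.
n(e⁻) = Q/F = 5564 / 96500 = 0.05766 mol.
2 electrons are transferred per Cl₂ molecule, so n(Cl₂) = 0.05766 / 2 = 0.02883 mol.
V = nRT/P = (0.02883 × 8.314 × 341) / (110 × 10³ Pa) = 7.43 × 10⁻⁴ m³ = 0.743 L.

0.743 L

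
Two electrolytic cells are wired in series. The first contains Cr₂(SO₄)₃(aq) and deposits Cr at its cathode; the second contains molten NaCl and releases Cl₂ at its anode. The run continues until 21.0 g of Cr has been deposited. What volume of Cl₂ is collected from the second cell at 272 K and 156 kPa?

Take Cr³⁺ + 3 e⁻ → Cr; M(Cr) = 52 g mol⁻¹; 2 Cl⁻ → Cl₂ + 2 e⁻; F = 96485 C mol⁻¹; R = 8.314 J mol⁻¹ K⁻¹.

8.78 L

n(Cr) = 21.0 / 52 = 0.4038 mol, so n(e⁻) = 3 × 0.4038 = 1.212 mol.
The cells are in series, so the same 1.212 mol of electrons passes through the second cell.
2 Cl⁻ → Cl₂ + 2 e⁻ — 2 mol e⁻ per mol Cl₂, so n(Cl₂) = 1.212/2 = 0.6058 mol.
V = nRT/P = (0.6058 × 8.314 × 272) / (156 × 10³) = 0.00878 m³ = 8.78 L.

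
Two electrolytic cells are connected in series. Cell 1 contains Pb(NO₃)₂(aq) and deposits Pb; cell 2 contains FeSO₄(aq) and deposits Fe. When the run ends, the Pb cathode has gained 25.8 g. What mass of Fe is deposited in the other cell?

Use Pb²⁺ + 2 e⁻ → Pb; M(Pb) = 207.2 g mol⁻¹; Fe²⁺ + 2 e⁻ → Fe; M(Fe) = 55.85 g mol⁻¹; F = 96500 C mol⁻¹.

6.95 g

n(Pb) = 25.8 / 207.2 = 0.1245 mol.
Since Pb²⁺ + 2 e⁻ → Pb, n(e⁻) passed = 2 × 0.1245 = 0.2490 mol.
Cells in series carry the same charge, so the same 0.2490 mol of electrons passes through cell 2.
Fe²⁺ + 2 e⁻ → Fe, so n(Fe) = 0.2490 / 2 = 0.1245 mol.
m(Fe) = 0.1245 × 55.85 = 6.95 g.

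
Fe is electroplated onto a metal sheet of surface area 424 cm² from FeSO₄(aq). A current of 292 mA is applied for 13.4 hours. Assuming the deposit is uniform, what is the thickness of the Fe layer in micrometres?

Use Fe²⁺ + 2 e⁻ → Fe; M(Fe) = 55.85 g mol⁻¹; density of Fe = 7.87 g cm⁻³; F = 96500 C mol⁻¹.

12.2 μm

Q = I·t = 0.2920 × 48240 = 14090 C; n(e⁻) = 0.1460 mol.
n(Fe) = n(e⁻)/2 = 0.07298 mol, so m = 0.07298 × 55.85 = 4.076 g.
Volume = m/ρ = 4.076 / 7.87 = 0.5179 cm³.
Thickness = V/A = 0.5179 / 424 = 0.00122 cm = 12.2 μm.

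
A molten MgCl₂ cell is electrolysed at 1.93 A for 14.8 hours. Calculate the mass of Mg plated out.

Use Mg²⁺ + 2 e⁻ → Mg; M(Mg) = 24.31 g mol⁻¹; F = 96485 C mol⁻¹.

13.0 g

Q = I·t = 1.930 A × 53280 s = 102800 C.
n(e⁻) = Q/F = 102800 / 96485 = 1.066 mol.
Mg²⁺ + 2 e⁻ → Mg, so n(Mg) = n(e⁻)/2 = 0.5329 mol.
m = n·M = 0.5329 × 24.31 = 13.0 g.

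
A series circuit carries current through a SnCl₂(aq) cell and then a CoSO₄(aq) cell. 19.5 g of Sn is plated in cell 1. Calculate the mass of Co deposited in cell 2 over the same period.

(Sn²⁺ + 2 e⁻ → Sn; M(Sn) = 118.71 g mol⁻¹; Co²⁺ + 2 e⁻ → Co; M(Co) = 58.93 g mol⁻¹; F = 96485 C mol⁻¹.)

9.68 g

n(Sn) = 19.5 / 118.71 = 0.1643 mol.
Since Sn²⁺ + 2 e⁻ → Sn, n(e⁻) passed = 2 × 0.1643 = 0.3285 mol.
Cells in series carry the same charge, so the same 0.3285 mol of electrons passes through cell 2.
Co²⁺ + 2 e⁻ → Co, so n(Co) = 0.3285 / 2 = 0.1643 mol.
m(Co) = 0.1643 × 58.93 = 9.68 g.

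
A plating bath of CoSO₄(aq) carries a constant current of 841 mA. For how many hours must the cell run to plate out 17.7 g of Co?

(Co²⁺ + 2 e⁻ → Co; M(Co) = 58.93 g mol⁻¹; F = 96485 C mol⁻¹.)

19.1 h

n(Co) = m/M = 17.7 / 58.93 = 0.3004 mol.
Each Co atom requires 2 electrons, so n(e⁻) = 2 × 0.3004 = 0.6007 mol.
Q = n(e⁻)·F = 0.6007 × 96485 = 57960 C.
t = Q/I = 57960 / 0.8410 A = 68920 s = 19.1 h.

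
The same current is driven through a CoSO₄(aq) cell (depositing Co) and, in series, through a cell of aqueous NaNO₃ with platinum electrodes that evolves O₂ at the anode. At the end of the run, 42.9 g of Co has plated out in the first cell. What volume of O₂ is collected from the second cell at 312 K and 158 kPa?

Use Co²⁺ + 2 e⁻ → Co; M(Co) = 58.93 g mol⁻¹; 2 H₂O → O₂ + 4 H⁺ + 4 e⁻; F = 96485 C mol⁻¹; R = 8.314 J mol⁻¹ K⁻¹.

5.98 L

n(Co) = 42.9 / 58.93 = 0.7280 mol, so n(e⁻) = 2 × 0.7280 = 1.456 mol.
The cells are in series, so the same 1.456 mol of electrons passes through the second cell.
2 H₂O → O₂ + 4 H⁺ + 4 e⁻ — 4 mol e⁻ per mol O₂, so n(O₂) = 1.456/4 = 0.3640 mol.
V = nRT/P = (0.3640 × 8.314 × 312) / (158 × 10³) = 0.00598 m³ = 5.98 L.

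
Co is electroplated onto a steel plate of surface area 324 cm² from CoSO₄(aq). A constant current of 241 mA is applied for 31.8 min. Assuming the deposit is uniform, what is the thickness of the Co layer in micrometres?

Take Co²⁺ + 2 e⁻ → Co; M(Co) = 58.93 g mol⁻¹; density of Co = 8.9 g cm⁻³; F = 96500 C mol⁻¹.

Q = I·t = 0.2410 × 1908.0 = 459.8 C; n(e⁻) = 0.004765 mol.
n(Co) = n(e⁻)/2 = 0.002383 mol, so m = 0.002383 × 58.93 = 0.1404 g.
Volume = m/ρ = 0.1404 / 8.9 = 0.01578 cm³.
Thickness = V/A = 0.01578 / 324 = 4.87 × 10⁻⁵ cm = 0.487 μm.

0.487 μm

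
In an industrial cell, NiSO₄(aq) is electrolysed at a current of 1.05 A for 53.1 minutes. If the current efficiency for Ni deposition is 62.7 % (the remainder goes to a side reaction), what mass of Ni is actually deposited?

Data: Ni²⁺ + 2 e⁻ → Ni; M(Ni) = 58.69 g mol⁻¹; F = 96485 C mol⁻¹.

Q = I·t = 1.050 × 3186.0 = 3345 C.
n(e⁻) = 3345/96485 = 0.03467 mol; theoretically n(Ni) = 0.03467/2 = 0.01734 mol, m_theo = 1.017 g.
At 62.7 % efficiency, m_actual = 0.627 × 1.017 = 0.638 g.

0.638 g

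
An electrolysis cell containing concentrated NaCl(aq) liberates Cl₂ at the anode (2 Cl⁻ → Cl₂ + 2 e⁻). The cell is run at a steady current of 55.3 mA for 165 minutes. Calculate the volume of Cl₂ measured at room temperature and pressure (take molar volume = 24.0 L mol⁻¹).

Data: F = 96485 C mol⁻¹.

Q = I·t = 0.05530 A × 9900.0 s = 547.5 C.
n(e⁻) = Q/F = 547.5 / 96485 = 0.005674 mol.
2 electrons are transferred per Cl₂ molecule, so n(Cl₂) = 0.005674 / 2 = 0.002837 mol.
V = n × V_m = 0.002837 × 24.0 = 0.0681 L.

0.0681 L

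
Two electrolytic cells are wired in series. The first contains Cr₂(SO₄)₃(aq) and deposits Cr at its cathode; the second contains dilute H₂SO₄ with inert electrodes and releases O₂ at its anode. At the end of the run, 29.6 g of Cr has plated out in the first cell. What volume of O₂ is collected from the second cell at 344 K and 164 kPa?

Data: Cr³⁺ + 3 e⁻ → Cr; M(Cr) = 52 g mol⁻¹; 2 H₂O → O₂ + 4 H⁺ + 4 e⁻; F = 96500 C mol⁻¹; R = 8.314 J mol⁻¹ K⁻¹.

n(Cr) = 29.6 / 52 = 0.5692 mol, so n(e⁻) = 3 × 0.5692 = 1.708 mol.
The cells are in series, so the same 1.708 mol of electrons passes through the second cell.
2 H₂O → O₂ + 4 H⁺ + 4 e⁻ — 4 mol e⁻ per mol O₂, so n(O₂) = 1.708/4 = 0.4269 mol.
V = nRT/P = (0.4269 × 8.314 × 344) / (164 × 10³) = 0.00745 m³ = 7.45 L.

7.45 L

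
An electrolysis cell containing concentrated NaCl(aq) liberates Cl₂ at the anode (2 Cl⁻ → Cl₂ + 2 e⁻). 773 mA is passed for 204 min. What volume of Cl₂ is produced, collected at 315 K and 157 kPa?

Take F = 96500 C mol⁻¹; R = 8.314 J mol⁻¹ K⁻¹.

Q = I·t = 0.7730 A × 12240 s = 9462 C.
n(e⁻) = Q/F = 9462 / 96500 = 0.09805 mol.
2 electrons are transferred per Cl₂ molecule, so n(Cl₂) = 0.09805 / 2 = 0.04902 mol.
V = nRT/P = (0.04902 × 8.314 × 315) / (157 × 10³ Pa) = 8.18 × 10⁻⁴ m³ = 0.818 L.

0.818 L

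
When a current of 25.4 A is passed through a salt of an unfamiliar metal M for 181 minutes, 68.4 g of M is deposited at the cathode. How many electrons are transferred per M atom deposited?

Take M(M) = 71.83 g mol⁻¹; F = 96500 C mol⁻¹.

3

Q = I·t = 25.40 A × 10860 s = 275800 C, so n(e⁻) = 275800/96500 = 2.858 mol.
n(M) deposited = 68.4 / 71.83 = 0.9522 mol.
Electrons per atom = n(e⁻)/n(M) = 2.858 / 0.9522 = 3.00 ≈ 3, so the ion is M³⁺.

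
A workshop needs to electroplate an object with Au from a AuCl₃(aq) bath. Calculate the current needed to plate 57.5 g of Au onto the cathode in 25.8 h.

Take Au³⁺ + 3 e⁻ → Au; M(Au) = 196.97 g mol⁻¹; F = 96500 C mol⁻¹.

n(Au) = 57.5 / 196.97 = 0.2919 mol.
n(e⁻) = 3 × 0.2919 = 0.8758 mol.
Q = n(e⁻)·F = 0.8758 × 96500 = 84510 C.
I = Q/t = 84510 / 92880 s = 0.910 A.

0.910 A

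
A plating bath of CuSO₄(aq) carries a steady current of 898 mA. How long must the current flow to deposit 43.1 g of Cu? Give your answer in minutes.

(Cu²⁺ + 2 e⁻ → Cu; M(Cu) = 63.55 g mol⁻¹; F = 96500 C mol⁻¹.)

2430 min

n(Cu) = m/M = 43.1 / 63.55 = 0.6782 mol.
Each Cu atom requires 2 electrons, so n(e⁻) = 2 × 0.6782 = 1.356 mol.
Q = n(e⁻)·F = 1.356 × 96500 = 130900 C.
t = Q/I = 130900 / 0.8980 A = 145800 s = 2430 min.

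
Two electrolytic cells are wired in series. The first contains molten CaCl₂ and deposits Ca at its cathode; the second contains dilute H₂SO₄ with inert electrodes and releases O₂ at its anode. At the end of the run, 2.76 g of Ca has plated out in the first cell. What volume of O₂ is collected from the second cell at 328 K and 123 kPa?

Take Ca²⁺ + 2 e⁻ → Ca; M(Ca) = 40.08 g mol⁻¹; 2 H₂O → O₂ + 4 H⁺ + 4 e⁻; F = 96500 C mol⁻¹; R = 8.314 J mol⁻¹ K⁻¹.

n(Ca) = 2.76 / 40.08 = 0.06886 mol, so n(e⁻) = 2 × 0.06886 = 0.1377 mol.
The cells are in series, so the same 0.1377 mol of electrons passes through the second cell.
2 H₂O → O₂ + 4 H⁺ + 4 e⁻ — 4 mol e⁻ per mol O₂, so n(O₂) = 0.1377/4 = 0.03443 mol.
V = nRT/P = (0.03443 × 8.314 × 328) / (123 × 10³) = 7.63 × 10⁻⁴ m³ = 0.763 L.

0.763 L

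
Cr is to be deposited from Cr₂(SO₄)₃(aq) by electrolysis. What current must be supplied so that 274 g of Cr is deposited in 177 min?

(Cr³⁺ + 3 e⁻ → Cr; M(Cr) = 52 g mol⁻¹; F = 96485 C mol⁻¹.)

144 A

n(Cr) = 274 / 52 = 5.269 mol.
n(e⁻) = 3 × 5.269 = 15.81 mol.
Q = n(e⁻)·F = 15.81 × 96485 = 1525000 C.
I = Q/t = 1525000 / 10620 s = 144 A.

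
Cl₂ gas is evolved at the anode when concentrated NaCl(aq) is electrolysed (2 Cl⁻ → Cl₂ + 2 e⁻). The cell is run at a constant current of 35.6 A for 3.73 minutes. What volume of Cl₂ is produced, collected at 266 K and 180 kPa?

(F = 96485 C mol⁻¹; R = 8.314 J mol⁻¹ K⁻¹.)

0.507 L

Q = I·t = 35.60 A × 223.80 s = 7967 C.
n(e⁻) = Q/F = 7967 / 96485 = 0.08258 mol.
2 electrons are transferred per Cl₂ molecule, so n(Cl₂) = 0.08258 / 2 = 0.04129 mol.
V = nRT/P = (0.04129 × 8.314 × 266) / (180 × 10³ Pa) = 5.07 × 10⁻⁴ m³ = 0.507 L.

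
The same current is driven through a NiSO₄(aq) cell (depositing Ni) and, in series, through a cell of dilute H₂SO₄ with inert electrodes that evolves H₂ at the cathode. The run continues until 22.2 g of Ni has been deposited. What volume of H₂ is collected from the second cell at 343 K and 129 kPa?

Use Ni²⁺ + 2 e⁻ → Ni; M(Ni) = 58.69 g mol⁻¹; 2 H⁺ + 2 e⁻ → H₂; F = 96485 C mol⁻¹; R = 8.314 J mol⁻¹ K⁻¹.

8.36 L

n(Ni) = 22.2 / 58.69 = 0.3783 mol, so n(e⁻) = 2 × 0.3783 = 0.7565 mol.
The cells are in series, so the same 0.7565 mol of electrons passes through the second cell.
2 H⁺ + 2 e⁻ → H₂ — 2 mol e⁻ per mol H₂, so n(H₂) = 0.7565/2 = 0.3783 mol.
V = nRT/P = (0.3783 × 8.314 × 343) / (129 × 10³) = 0.00836 m³ = 8.36 L.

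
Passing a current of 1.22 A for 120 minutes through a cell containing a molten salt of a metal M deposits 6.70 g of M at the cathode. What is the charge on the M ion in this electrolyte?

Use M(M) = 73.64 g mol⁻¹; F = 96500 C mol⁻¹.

+1

Q = I·t = 1.220 A × 7200.0 s = 8784 C, so n(e⁻) = 8784/96500 = 0.09103 mol.
n(M) deposited = 6.70 / 73.64 = 0.09098 mol.
Electrons per atom = n(e⁻)/n(M) = 0.09103 / 0.09098 = 1.00 ≈ 1, so the ion is M⁺.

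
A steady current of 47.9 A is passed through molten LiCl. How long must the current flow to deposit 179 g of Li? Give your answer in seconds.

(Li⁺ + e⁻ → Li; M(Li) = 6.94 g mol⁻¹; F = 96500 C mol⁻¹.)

n(Li) = m/M = 179 / 6.94 = 25.79 mol.
Each Li atom requires 1 electron, so n(e⁻) = 1 × 25.79 = 25.79 mol.
Q = n(e⁻)·F = 25.79 × 96500 = 2489000 C.
t = Q/I = 2489000 / 47.90 A = 51960 s.

52000 s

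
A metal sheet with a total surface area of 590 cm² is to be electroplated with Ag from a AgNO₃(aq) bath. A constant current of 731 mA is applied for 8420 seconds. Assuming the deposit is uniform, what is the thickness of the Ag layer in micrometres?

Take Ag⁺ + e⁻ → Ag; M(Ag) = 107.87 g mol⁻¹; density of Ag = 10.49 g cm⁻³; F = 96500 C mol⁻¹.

11.1 μm

Q = I·t = 0.7310 × 8420.0 = 6155 C; n(e⁻) = 0.06378 mol.
n(Ag) = n(e⁻)/1 = 0.06378 mol, so m = 0.06378 × 107.87 = 6.880 g.
Volume = m/ρ = 6.880 / 10.49 = 0.6559 cm³.
Thickness = V/A = 0.6559 / 590 = 0.00111 cm = 11.1 μm.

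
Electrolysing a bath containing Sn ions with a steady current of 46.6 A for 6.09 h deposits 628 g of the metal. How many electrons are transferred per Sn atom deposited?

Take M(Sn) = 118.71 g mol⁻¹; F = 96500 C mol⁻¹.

2

Q = I·t = 46.60 A × 21924 s = 1022000 C, so n(e⁻) = 1022000/96500 = 10.59 mol.
n(Sn) deposited = 628 / 118.71 = 5.290 mol.
Electrons per atom = n(e⁻)/n(Sn) = 10.59 / 5.290 = 2.00 ≈ 2, so the ion is Sn²⁺.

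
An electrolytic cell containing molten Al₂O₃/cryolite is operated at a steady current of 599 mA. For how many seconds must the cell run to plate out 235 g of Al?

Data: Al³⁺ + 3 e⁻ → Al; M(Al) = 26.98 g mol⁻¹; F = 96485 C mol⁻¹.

n(Al) = m/M = 235 / 26.98 = 8.710 mol.
Each Al atom requires 3 electrons, so n(e⁻) = 3 × 8.710 = 26.13 mol.
Q = n(e⁻)·F = 26.13 × 96485 = 2521000 C.
t = Q/I = 2521000 / 0.5990 A = 4209000 s.

4.21 × 10⁶ s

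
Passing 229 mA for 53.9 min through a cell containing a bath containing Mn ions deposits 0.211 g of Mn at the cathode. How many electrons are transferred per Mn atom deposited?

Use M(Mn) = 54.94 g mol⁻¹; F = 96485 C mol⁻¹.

Q = I·t = 0.2290 A × 3234.0 s = 740.6 C, so n(e⁻) = 740.6/96485 = 0.007676 mol.
n(Mn) deposited = 0.211 / 54.94 = 0.003841 mol.
Electrons per atom = n(e⁻)/n(Mn) = 0.007676 / 0.003841 = 2.00 ≈ 2, so the ion is Mn²⁺.

2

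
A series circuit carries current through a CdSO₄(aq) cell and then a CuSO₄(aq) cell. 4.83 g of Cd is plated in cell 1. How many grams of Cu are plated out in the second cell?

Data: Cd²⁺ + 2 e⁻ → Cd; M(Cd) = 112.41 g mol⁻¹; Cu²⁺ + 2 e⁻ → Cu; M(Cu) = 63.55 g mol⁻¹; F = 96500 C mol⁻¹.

2.73 g

n(Cd) = 4.83 / 112.41 = 0.04297 mol.
Since Cd²⁺ + 2 e⁻ → Cd, n(e⁻) passed = 2 × 0.04297 = 0.08594 mol.
Cells in series carry the same charge, so the same 0.08594 mol of electrons passes through cell 2.
Cu²⁺ + 2 e⁻ → Cu, so n(Cu) = 0.08594 / 2 = 0.04297 mol.
m(Cu) = 0.04297 × 63.55 = 2.73 g.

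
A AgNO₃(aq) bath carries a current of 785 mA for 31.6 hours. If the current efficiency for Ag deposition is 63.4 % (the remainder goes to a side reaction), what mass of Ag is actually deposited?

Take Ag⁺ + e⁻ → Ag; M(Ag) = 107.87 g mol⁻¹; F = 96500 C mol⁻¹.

63.3 g

Q = I·t = 0.7850 × 113760 = 89300 C.
n(e⁻) = 89300/96500 = 0.9254 mol; theoretically n(Ag) = 0.9254/1 = 0.9254 mol, m_theo = 99.82 g.
At 63.4 % efficiency, m_actual = 0.634 × 99.82 = 63.3 g.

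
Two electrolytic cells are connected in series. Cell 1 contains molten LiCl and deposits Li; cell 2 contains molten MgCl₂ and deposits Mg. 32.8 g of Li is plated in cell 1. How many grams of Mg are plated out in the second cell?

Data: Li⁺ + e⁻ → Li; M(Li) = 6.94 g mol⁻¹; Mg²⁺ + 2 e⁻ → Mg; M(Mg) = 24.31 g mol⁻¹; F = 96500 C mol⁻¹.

57.4 g

n(Li) = 32.8 / 6.94 = 4.726 mol.
Since Li⁺ + e⁻ → Li, n(e⁻) passed = 1 × 4.726 = 4.726 mol.
Cells in series carry the same charge, so the same 4.726 mol of electrons passes through cell 2.
Mg²⁺ + 2 e⁻ → Mg, so n(Mg) = 4.726 / 2 = 2.363 mol.
m(Mg) = 2.363 × 24.31 = 57.4 g.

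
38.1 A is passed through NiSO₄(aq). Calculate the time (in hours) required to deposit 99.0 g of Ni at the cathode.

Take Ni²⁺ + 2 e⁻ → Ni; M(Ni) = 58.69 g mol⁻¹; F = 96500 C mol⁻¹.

n(Ni) = m/M = 99.0 / 58.69 = 1.687 mol.
Each Ni atom requires 2 electrons, so n(e⁻) = 2 × 1.687 = 3.374 mol.
Q = n(e⁻)·F = 3.374 × 96500 = 325600 C.
t = Q/I = 325600 / 38.10 A = 8545 s = 2.37 h.

2.37 h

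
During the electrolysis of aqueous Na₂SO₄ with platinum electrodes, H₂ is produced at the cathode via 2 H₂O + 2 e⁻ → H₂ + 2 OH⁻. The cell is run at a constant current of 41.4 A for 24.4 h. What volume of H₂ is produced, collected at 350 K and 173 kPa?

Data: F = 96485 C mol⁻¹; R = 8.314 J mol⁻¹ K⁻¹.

317 L

Q = I·t = 41.40 A × 87840 s = 3637000 C.
n(e⁻) = Q/F = 3637000 / 96485 = 37.69 mol.
2 electrons are transferred per H₂ molecule, so n(H₂) = 37.69 / 2 = 18.85 mol.
V = nRT/P = (18.85 × 8.314 × 350) / (173 × 10³ Pa) = 0.317 m³ = 317 L.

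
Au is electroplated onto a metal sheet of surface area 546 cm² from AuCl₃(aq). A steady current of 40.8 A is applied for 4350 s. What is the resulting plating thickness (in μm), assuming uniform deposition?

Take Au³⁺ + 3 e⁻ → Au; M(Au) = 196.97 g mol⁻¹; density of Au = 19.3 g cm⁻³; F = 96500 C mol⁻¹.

115 μm

Q = I·t = 40.80 × 4350.0 = 177500 C; n(e⁻) = 1.839 mol.
n(Au) = n(e⁻)/3 = 0.6131 mol, so m = 0.6131 × 196.97 = 120.8 g.
Volume = m/ρ = 120.8 / 19.3 = 6.257 cm³.
Thickness = V/A = 6.257 / 546 = 0.0115 cm = 115 μm.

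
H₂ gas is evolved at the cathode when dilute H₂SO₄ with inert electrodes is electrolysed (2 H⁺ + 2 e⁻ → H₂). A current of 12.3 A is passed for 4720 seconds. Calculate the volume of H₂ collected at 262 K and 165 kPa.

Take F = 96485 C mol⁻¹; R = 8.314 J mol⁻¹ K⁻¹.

3.97 L

Q = I·t = 12.30 A × 4720.0 s = 58060 C.
n(e⁻) = Q/F = 58060 / 96485 = 0.6017 mol.
2 electrons are transferred per H₂ molecule, so n(H₂) = 0.6017 / 2 = 0.3009 mol.
V = nRT/P = (0.3009 × 8.314 × 262) / (165 × 10³ Pa) = 0.00397 m³ = 3.97 L.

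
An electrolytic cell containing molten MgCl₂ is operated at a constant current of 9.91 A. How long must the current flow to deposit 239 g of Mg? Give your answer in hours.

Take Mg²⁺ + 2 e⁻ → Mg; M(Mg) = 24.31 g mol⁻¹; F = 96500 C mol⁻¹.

n(Mg) = m/M = 239 / 24.31 = 9.831 mol.
Each Mg atom requires 2 electrons, so n(e⁻) = 2 × 9.831 = 19.66 mol.
Q = n(e⁻)·F = 19.66 × 96500 = 1897000 C.
t = Q/I = 1897000 / 9.910 A = 191500 s = 53.2 h.

53.2 h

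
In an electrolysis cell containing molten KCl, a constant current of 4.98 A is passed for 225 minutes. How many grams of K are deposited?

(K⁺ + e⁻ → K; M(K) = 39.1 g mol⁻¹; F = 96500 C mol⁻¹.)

27.2 g

Q = I·t = 4.980 A × 13500 s = 67230 C.
n(e⁻) = Q/F = 67230 / 96500 = 0.6967 mol.
K⁺ + e⁻ → K, so n(K) = n(e⁻)/1 = 0.6967 mol.
m = n·M = 0.6967 × 39.1 = 27.2 g.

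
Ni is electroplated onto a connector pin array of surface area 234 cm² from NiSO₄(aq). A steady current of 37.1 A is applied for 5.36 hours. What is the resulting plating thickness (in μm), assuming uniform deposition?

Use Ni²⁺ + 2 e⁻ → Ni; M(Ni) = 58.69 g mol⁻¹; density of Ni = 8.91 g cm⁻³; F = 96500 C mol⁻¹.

1040 μm

Q = I·t = 37.10 × 19296 = 715900 C; n(e⁻) = 7.418 mol.
n(Ni) = n(e⁻)/2 = 3.709 mol, so m = 3.709 × 58.69 = 217.7 g.
Volume = m/ρ = 217.7 / 8.91 = 24.43 cm³.
Thickness = V/A = 24.43 / 234 = 0.104 cm = 1040 μm.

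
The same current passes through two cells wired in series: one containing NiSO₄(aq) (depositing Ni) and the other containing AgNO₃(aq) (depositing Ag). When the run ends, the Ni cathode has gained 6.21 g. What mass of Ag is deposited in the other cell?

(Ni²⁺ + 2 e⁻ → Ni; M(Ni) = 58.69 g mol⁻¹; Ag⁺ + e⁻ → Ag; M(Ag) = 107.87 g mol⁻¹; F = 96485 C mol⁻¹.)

n(Ni) = 6.21 / 58.69 = 0.1058 mol.
Since Ni²⁺ + 2 e⁻ → Ni, n(e⁻) passed = 2 × 0.1058 = 0.2116 mol.
Cells in series carry the same charge, so the same 0.2116 mol of electrons passes through cell 2.
Ag⁺ + e⁻ → Ag, so n(Ag) = 0.2116 / 1 = 0.2116 mol.
m(Ag) = 0.2116 × 107.87 = 22.8 g.

22.8 g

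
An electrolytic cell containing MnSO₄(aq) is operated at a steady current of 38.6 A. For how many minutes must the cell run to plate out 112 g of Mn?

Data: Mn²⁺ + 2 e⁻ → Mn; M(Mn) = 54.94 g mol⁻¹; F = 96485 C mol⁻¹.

170 min

n(Mn) = m/M = 112 / 54.94 = 2.039 mol.
Each Mn atom requires 2 electrons, so n(e⁻) = 2 × 2.039 = 4.077 mol.
Q = n(e⁻)·F = 4.077 × 96485 = 393400 C.
t = Q/I = 393400 / 38.60 A = 10190 s = 170 min.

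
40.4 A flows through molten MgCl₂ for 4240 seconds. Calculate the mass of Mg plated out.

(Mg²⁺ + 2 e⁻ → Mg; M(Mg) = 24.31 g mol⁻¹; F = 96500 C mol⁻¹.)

21.6 g

Q = I·t = 40.40 A × 4240.0 s = 171300 C.
n(e⁻) = Q/F = 171300 / 96500 = 1.775 mol.
Mg²⁺ + 2 e⁻ → Mg, so n(Mg) = n(e⁻)/2 = 0.8875 mol.
m = n·M = 0.8875 × 24.31 = 21.6 g.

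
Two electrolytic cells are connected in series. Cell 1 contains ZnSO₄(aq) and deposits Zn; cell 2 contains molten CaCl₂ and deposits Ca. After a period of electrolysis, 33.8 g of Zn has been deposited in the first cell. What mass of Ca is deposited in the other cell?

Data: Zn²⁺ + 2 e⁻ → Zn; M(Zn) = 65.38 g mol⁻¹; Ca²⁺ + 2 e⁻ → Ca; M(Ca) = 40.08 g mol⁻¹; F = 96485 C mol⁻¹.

20.7 g

n(Zn) = 33.8 / 65.38 = 0.5170 mol.
Since Zn²⁺ + 2 e⁻ → Zn, n(e⁻) passed = 2 × 0.5170 = 1.034 mol.
Cells in series carry the same charge, so the same 1.034 mol of electrons passes through cell 2.
Ca²⁺ + 2 e⁻ → Ca, so n(Ca) = 1.034 / 2 = 0.5170 mol.
m(Ca) = 0.5170 × 40.08 = 20.7 g.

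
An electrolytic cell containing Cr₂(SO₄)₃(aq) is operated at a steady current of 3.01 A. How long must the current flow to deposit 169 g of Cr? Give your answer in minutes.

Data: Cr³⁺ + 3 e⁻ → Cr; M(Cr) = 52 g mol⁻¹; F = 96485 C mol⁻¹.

5210 min

n(Cr) = m/M = 169 / 52 = 3.250 mol.
Each Cr atom requires 3 electrons, so n(e⁻) = 3 × 3.250 = 9.750 mol.
Q = n(e⁻)·F = 9.750 × 96485 = 940700 C.
t = Q/I = 940700 / 3.010 A = 312500 s = 5210 min.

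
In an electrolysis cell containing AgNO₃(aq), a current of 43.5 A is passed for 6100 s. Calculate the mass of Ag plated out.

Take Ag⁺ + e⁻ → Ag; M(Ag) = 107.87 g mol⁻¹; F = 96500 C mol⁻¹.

Q = I·t = 43.50 A × 6100.0 s = 265400 C.
n(e⁻) = Q/F = 265400 / 96500 = 2.750 mol.
Ag⁺ + e⁻ → Ag, so n(Ag) = n(e⁻)/1 = 2.750 mol.
m = n·M = 2.750 × 107.87 = 297 g.

297 g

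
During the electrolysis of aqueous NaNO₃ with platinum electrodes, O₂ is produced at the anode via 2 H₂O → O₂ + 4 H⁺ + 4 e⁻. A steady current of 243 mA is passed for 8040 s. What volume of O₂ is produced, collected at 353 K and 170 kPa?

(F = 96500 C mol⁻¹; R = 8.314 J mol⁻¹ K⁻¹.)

0.0874 L

Q = I·t = 0.2430 A × 8040.0 s = 1954 C.
n(e⁻) = Q/F = 1954 / 96500 = 0.02025 mol.
4 electrons are transferred per O₂ molecule, so n(O₂) = 0.02025 / 4 = 0.005061 mol.
V = nRT/P = (0.005061 × 8.314 × 353) / (170 × 10³ Pa) = 8.74 × 10⁻⁵ m³ = 0.0874 L.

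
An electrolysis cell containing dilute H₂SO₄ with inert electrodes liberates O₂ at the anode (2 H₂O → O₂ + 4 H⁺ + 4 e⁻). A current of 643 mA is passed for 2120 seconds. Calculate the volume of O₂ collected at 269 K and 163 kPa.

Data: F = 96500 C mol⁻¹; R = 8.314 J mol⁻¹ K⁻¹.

0.0485 L

Q = I·t = 0.6430 A × 2120.0 s = 1363 C.
n(e⁻) = Q/F = 1363 / 96500 = 0.01413 mol.
4 electrons are transferred per O₂ molecule, so n(O₂) = 0.01413 / 4 = 0.003532 mol.
V = nRT/P = (0.003532 × 8.314 × 269) / (163 × 10³ Pa) = 4.85 × 10⁻⁵ m³ = 0.0485 L.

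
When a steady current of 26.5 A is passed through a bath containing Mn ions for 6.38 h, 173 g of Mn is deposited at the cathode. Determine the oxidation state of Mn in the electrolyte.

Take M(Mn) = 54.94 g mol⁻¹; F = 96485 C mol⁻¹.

+2

Q = I·t = 26.50 A × 22968 s = 608700 C, so n(e⁻) = 608700/96485 = 6.308 mol.
n(Mn) deposited = 173 / 54.94 = 3.149 mol.
Electrons per atom = n(e⁻)/n(Mn) = 6.308 / 3.149 = 2.00 ≈ 2, so the ion is Mn²⁺.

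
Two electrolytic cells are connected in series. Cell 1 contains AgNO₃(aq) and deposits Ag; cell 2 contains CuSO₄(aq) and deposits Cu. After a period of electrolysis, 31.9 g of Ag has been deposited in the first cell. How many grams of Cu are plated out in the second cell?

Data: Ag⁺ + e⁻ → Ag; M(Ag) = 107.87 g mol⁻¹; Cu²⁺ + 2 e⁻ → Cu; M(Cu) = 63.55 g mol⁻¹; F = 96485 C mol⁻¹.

9.40 g

n(Ag) = 31.9 / 107.87 = 0.2957 mol.
Since Ag⁺ + e⁻ → Ag, n(e⁻) passed = 1 × 0.2957 = 0.2957 mol.
Cells in series carry the same charge, so the same 0.2957 mol of electrons passes through cell 2.
Cu²⁺ + 2 e⁻ → Cu, so n(Cu) = 0.2957 / 2 = 0.1479 mol.
m(Cu) = 0.1479 × 63.55 = 9.40 g.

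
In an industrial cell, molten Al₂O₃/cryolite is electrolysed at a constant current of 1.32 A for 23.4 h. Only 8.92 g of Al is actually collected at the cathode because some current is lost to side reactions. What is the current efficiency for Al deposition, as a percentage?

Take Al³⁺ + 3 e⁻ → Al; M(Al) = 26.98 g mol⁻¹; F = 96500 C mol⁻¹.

Q = I·t = 1.320 × 84240 = 111200 C; n(e⁻) = 111200/96500 = 1.152 mol.
Theoretical n(Al) = n(e⁻)/3 = 0.3841 mol, i.e. m_theo = 0.3841 × 26.98 = 10.36 g.
Efficiency = m_actual / m_theo = 8.92 / 10.36 = 86.1 %.

86.1 %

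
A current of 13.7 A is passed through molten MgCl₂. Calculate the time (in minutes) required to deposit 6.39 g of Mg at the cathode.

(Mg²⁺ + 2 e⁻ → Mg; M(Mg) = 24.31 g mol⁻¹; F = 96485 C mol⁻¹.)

n(Mg) = m/M = 6.39 / 24.31 = 0.2629 mol.
Each Mg atom requires 2 electrons, so n(e⁻) = 2 × 0.2629 = 0.5257 mol.
Q = n(e⁻)·F = 0.5257 × 96485 = 50720 C.
t = Q/I = 50720 / 13.70 A = 3702 s = 61.7 min.

61.7 min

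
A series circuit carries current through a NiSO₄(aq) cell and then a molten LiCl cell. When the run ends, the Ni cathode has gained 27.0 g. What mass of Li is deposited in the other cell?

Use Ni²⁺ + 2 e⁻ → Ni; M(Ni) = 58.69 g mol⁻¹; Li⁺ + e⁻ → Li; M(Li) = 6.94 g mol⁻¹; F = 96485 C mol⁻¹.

n(Ni) = 27.0 / 58.69 = 0.4600 mol.
Since Ni²⁺ + 2 e⁻ → Ni, n(e⁻) passed = 2 × 0.4600 = 0.9201 mol.
Cells in series carry the same charge, so the same 0.9201 mol of electrons passes through cell 2.
Li⁺ + e⁻ → Li, so n(Li) = 0.9201 / 1 = 0.9201 mol.
m(Li) = 0.9201 × 6.94 = 6.39 g.

6.39 g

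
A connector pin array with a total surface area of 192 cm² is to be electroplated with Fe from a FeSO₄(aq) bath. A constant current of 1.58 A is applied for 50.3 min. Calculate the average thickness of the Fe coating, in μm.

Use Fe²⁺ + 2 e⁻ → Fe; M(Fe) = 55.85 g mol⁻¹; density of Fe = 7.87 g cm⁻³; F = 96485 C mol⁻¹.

9.13 μm

Q = I·t = 1.580 × 3018.0 = 4768 C; n(e⁻) = 0.04942 mol.
n(Fe) = n(e⁻)/2 = 0.02471 mol, so m = 0.02471 × 55.85 = 1.380 g.
Volume = m/ρ = 1.380 / 7.87 = 0.1754 cm³.
Thickness = V/A = 0.1754 / 192 = 9.13 × 10⁻⁴ cm = 9.13 μm.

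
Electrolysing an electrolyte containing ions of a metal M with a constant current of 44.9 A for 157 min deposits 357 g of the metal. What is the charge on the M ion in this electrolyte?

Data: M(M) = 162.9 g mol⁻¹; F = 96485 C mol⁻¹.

+2

Q = I·t = 44.90 A × 9420.0 s = 423000 C, so n(e⁻) = 423000/96485 = 4.384 mol.
n(M) deposited = 357 / 162.9 = 2.192 mol.
Electrons per atom = n(e⁻)/n(M) = 4.384 / 2.192 = 2.00 ≈ 2, so the ion is M²⁺.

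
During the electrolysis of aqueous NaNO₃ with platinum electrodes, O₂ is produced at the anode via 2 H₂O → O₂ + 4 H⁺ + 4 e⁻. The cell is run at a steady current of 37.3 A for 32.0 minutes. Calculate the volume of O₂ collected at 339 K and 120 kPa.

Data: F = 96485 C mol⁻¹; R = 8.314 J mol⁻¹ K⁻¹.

Q = I·t = 37.30 A × 1920.0 s = 71620 C.
n(e⁻) = Q/F = 71620 / 96485 = 0.7423 mol.
4 electrons are transferred per O₂ molecule, so n(O₂) = 0.7423 / 4 = 0.1856 mol.
V = nRT/P = (0.1856 × 8.314 × 339) / (120 × 10³ Pa) = 0.00436 m³ = 4.36 L.

4.36 L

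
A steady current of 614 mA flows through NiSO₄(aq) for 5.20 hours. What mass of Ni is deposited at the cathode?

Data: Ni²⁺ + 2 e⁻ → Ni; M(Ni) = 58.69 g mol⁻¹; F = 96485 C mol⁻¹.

Q = I·t = 0.6140 A × 18720 s = 11490 C.
n(e⁻) = Q/F = 11490 / 96485 = 0.1191 mol.
Ni²⁺ + 2 e⁻ → Ni, so n(Ni) = n(e⁻)/2 = 0.05956 mol.
m = n·M = 0.05956 × 58.69 = 3.50 g.

3.50 g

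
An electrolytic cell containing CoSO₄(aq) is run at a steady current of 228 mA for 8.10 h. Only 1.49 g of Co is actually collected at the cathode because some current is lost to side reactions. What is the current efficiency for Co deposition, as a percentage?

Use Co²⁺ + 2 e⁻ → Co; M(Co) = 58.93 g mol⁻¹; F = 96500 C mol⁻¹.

Q = I·t = 0.2280 × 29160 = 6648 C; n(e⁻) = 6648/96500 = 0.06890 mol.
Theoretical n(Co) = n(e⁻)/2 = 0.03445 mol, i.e. m_theo = 0.03445 × 58.93 = 2.030 g.
Efficiency = m_actual / m_theo = 1.49 / 2.030 = 73.4 %.

73.4 %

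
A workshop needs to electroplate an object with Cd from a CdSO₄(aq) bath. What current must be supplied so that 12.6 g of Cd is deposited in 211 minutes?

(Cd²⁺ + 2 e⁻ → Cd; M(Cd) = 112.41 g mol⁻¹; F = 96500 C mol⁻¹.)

1.71 A

n(Cd) = 12.6 / 112.41 = 0.1121 mol.
n(e⁻) = 2 × 0.1121 = 0.2242 mol.
Q = n(e⁻)·F = 0.2242 × 96500 = 21630 C.
I = Q/t = 21630 / 12660 s = 1.71 A.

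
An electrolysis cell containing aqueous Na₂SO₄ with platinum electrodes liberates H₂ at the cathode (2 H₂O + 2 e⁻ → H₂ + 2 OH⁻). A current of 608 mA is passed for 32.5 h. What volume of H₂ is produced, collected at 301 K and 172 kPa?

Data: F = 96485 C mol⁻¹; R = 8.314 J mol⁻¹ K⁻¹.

5.36 L

Q = I·t = 0.6080 A × 117000 s = 71140 C.
n(e⁻) = Q/F = 71140 / 96485 = 0.7373 mol.
2 electrons are transferred per H₂ molecule, so n(H₂) = 0.7373 / 2 = 0.3686 mol.
V = nRT/P = (0.3686 × 8.314 × 301) / (172 × 10³ Pa) = 0.00536 m³ = 5.36 L.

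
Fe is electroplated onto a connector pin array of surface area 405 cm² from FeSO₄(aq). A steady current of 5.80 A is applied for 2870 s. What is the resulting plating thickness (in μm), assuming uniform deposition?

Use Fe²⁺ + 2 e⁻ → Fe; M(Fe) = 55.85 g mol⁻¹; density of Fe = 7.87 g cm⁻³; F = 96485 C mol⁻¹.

Q = I·t = 5.800 × 2870.0 = 16650 C; n(e⁻) = 0.1725 mol.
n(Fe) = n(e⁻)/2 = 0.08626 mol, so m = 0.08626 × 55.85 = 4.818 g.
Volume = m/ρ = 4.818 / 7.87 = 0.6122 cm³.
Thickness = V/A = 0.6122 / 405 = 0.00151 cm = 15.1 μm.

15.1 μm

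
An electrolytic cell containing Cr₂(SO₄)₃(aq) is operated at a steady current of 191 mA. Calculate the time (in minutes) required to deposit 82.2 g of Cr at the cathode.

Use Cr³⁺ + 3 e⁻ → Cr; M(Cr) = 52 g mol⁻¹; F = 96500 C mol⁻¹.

n(Cr) = m/M = 82.2 / 52 = 1.581 mol.
Each Cr atom requires 3 electrons, so n(e⁻) = 3 × 1.581 = 4.742 mol.
Q = n(e⁻)·F = 4.742 × 96500 = 457600 C.
t = Q/I = 457600 / 0.1910 A = 2396000 s = 39900 min.

39900 min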